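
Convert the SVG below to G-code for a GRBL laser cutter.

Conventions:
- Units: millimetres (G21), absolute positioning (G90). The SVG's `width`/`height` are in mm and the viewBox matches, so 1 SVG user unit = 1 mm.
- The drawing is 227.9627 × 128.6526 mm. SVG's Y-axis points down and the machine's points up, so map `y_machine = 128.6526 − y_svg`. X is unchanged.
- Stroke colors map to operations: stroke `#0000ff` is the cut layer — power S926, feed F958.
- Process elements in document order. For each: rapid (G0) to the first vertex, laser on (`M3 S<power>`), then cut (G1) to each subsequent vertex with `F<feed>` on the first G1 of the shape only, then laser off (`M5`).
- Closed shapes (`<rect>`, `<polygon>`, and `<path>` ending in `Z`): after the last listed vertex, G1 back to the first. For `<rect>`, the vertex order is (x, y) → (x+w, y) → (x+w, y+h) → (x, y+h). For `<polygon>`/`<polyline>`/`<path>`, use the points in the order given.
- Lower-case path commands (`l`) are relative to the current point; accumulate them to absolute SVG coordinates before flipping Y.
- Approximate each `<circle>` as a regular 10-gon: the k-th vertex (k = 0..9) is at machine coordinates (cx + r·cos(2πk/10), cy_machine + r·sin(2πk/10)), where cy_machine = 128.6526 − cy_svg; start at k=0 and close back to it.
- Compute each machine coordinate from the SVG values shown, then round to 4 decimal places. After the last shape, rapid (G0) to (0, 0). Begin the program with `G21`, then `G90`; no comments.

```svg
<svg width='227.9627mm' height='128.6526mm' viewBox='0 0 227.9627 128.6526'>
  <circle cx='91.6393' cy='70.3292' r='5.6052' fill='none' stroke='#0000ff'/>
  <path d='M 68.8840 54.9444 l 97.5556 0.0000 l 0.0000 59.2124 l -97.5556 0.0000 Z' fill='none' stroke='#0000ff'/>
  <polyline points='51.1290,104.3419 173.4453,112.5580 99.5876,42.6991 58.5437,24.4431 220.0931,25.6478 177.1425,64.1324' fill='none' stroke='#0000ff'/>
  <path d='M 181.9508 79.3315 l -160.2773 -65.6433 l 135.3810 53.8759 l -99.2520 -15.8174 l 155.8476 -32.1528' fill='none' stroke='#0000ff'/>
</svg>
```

Since the viewBox matches the mm dimensions, user units are millimetres directly. The only transform is the Y-flip y_m = 128.6526 − y_svg.

Shape 1 is a circle drawn with `<circle>`. Its stroke #0000ff means cut at S926, F958. After flipping Y the toolpath is (97.2445,58.3234) → (96.1740,61.6181) → (93.3714,63.6543) → (89.9072,63.6543) → (87.1046,61.6181) → (86.0341,58.3234) → (87.1046,55.0287) → (89.9072,52.9925) → (93.3714,52.9925) → (96.1740,55.0287) → (97.2445,58.3234), returning to the start.

Shape 2 is a rectangle drawn with `<path>`. Its stroke #0000ff means cut at S926, F958. After flipping Y the toolpath is (68.8840,73.7082) → (166.4396,73.7082) → (166.4396,14.4958) → (68.8840,14.4958) → (68.8840,73.7082), returning to the start.

Shape 3 is a open polyline drawn with `<polyline>`. Its stroke #0000ff means cut at S926, F958. After flipping Y the toolpath is (51.1290,24.3107) → (173.4453,16.0946) → (99.5876,85.9535) → (58.5437,104.2095) → (220.0931,103.0048) → (177.1425,64.5202).

Shape 4 is a open polyline drawn with `<path>`. Its stroke #0000ff means cut at S926, F958. After flipping Y the toolpath is (181.9508,49.3211) → (21.6735,114.9644) → (157.0545,61.0885) → (57.8025,76.9059) → (213.6501,109.0587).

G21
G90
G0 X97.2445 Y58.3234
M3 S926
G1 X96.1740 Y61.6181 F958
G1 X93.3714 Y63.6543
G1 X89.9072 Y63.6543
G1 X87.1046 Y61.6181
G1 X86.0341 Y58.3234
G1 X87.1046 Y55.0287
G1 X89.9072 Y52.9925
G1 X93.3714 Y52.9925
G1 X96.1740 Y55.0287
G1 X97.2445 Y58.3234
M5
G0 X68.8840 Y73.7082
M3 S926
G1 X166.4396 Y73.7082 F958
G1 X166.4396 Y14.4958
G1 X68.8840 Y14.4958
G1 X68.8840 Y73.7082
M5
G0 X51.1290 Y24.3107
M3 S926
G1 X173.4453 Y16.0946 F958
G1 X99.5876 Y85.9535
G1 X58.5437 Y104.2095
G1 X220.0931 Y103.0048
G1 X177.1425 Y64.5202
M5
G0 X181.9508 Y49.3211
M3 S926
G1 X21.6735 Y114.9644 F958
G1 X157.0545 Y61.0885
G1 X57.8025 Y76.9059
G1 X213.6501 Y109.0587
M5
G0 X0.0000 Y0.0000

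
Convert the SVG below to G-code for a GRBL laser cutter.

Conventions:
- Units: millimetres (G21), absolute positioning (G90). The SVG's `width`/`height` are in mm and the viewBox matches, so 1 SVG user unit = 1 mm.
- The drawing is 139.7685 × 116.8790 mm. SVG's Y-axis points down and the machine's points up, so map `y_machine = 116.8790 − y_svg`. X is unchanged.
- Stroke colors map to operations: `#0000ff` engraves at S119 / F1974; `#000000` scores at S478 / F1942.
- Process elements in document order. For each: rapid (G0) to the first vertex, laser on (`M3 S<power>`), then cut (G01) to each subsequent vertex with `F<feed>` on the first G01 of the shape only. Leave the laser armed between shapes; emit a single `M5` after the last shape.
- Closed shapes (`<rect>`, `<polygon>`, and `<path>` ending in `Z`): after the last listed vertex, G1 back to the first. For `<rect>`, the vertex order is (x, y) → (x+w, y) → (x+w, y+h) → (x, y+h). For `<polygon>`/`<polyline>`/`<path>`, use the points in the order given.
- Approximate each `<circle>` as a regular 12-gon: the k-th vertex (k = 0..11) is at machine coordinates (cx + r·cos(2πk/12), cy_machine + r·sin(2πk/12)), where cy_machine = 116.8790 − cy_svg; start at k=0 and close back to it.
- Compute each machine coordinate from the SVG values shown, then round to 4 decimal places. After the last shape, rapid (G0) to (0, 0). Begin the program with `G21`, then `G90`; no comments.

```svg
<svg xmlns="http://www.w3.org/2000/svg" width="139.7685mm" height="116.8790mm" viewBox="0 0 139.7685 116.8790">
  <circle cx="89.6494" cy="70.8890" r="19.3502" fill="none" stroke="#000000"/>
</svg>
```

1 u = 1 mm; y_m = 116.8790 − y.

[1] `<circle>` circle, #000000→score S478 F1942: (108.9996,45.9900) → (106.4072,55.6651) → (99.3245,62.7478) → (89.6494,65.3402) → (79.9743,62.7478) → (72.8916,55.6651) → (70.2992,45.9900) → (72.8916,36.3149) → (79.9743,29.2322) → (89.6494,26.6398) → (99.3245,29.2322) → (106.4072,36.3149) → (108.9996,45.9900) (closed)

G21
G90
G0 X108.9996 Y45.9900
M3 S478
G01 X106.4072 Y55.6651 F1942
G01 X99.3245 Y62.7478
G01 X89.6494 Y65.3402
G01 X79.9743 Y62.7478
G01 X72.8916 Y55.6651
G01 X70.2992 Y45.9900
G01 X72.8916 Y36.3149
G01 X79.9743 Y29.2322
G01 X89.6494 Y26.6398
G01 X99.3245 Y29.2322
G01 X106.4072 Y36.3149
G01 X108.9996 Y45.9900
M5
G0 X0.0000 Y0.0000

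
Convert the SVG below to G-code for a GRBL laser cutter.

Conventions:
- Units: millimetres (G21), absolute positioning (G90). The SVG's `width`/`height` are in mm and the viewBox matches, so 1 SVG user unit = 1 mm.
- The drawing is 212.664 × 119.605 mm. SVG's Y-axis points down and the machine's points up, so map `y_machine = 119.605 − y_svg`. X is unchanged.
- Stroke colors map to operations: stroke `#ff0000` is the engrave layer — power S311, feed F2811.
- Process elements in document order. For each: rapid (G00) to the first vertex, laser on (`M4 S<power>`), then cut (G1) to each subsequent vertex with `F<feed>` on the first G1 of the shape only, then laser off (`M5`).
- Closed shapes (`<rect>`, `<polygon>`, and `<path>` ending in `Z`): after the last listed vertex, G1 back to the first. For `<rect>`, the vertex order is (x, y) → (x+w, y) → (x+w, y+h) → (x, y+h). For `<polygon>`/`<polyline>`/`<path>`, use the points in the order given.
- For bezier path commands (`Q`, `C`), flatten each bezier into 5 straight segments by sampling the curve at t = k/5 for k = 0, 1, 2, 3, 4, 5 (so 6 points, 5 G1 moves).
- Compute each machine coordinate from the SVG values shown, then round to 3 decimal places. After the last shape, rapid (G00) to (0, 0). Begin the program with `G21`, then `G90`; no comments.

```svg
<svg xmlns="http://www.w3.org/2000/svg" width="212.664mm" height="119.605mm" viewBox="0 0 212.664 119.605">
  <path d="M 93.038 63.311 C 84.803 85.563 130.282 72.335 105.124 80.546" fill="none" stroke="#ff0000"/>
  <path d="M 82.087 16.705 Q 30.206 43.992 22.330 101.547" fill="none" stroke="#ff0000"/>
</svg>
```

G21
G90
G00 X93.038 Y56.294
M4 S311
G1 X93.548 Y46.745 F2811
G1 X100.980 Y42.979
G1 X109.366 Y42.264
G1 X112.737 Y41.868
G1 X105.124 Y39.059
M5
G00 X82.087 Y102.900
M4 S311
G1 X63.095 Y90.774 F2811
G1 X47.623 Y76.228
G1 X35.672 Y59.259
G1 X27.241 Y39.869
G1 X22.330 Y18.058
M5
G00 X0.000 Y0.000

Since the viewBox matches the mm dimensions, user units are millimetres directly. The only transform is the Y-flip y_m = 119.605 − y_svg.

Shape 1 is a cubic bezier drawn with `<path>`. Its stroke #ff0000 means engrave at S311, F2811. After flipping Y the toolpath is (93.038,56.294) → (93.548,46.745) → (100.980,42.979) → (109.366,42.264) → (112.737,41.868) → (105.124,39.059).

Shape 2 is a quadratic bezier drawn with `<path>`. Its stroke #ff0000 means engrave at S311, F2811. After flipping Y the toolpath is (82.087,102.900) → (63.095,90.774) → (47.623,76.228) → (35.672,59.259) → (27.241,39.869) → (22.330,18.058).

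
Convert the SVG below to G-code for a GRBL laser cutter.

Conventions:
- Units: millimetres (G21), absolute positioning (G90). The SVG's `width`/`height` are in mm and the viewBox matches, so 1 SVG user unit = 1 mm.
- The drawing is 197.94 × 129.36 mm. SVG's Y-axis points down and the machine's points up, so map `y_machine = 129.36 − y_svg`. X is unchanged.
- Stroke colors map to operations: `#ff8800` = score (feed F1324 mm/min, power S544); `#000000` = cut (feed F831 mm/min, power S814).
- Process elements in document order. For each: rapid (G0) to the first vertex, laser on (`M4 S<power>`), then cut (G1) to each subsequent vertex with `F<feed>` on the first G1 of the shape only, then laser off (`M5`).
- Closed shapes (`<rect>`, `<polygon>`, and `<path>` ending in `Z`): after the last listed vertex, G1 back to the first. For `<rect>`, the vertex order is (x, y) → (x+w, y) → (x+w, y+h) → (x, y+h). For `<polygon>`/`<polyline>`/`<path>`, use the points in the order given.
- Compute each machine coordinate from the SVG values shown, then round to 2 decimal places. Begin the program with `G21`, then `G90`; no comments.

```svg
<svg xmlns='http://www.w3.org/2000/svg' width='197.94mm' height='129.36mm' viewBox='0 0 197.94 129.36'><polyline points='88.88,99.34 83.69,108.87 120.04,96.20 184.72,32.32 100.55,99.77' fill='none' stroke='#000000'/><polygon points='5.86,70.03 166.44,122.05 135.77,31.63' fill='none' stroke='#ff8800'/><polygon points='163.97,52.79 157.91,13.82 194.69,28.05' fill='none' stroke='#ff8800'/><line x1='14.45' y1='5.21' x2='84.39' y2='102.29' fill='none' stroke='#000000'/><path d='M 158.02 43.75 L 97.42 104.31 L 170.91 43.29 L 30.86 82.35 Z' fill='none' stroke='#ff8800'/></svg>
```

viewBox `0 0 197.94 129.36` with mm width/height → 1 unit = 1 mm. Flip: y_m = 129.36 − y_svg.

**Shape 1** — `<polyline>` open polyline, stroke `#000000` → cut (S814, F831). Machine vertices: (88.88,30.02) → (83.69,20.49) → (120.04,33.16) → (184.72,97.04) → (100.55,29.59). Open path.

**Shape 2** — `<polygon>` closed polygon, stroke `#ff8800` → score (S544, F1324). Machine vertices: (5.86,59.33) → (166.44,7.31) → (135.77,97.73) → (5.86,59.33). Closed: final G1 returns to the first vertex.

**Shape 3** — `<polygon>` regular polygon, stroke `#ff8800` → score (S544, F1324). Machine vertices: (163.97,76.57) → (157.91,115.54) → (194.69,101.31) → (163.97,76.57). Closed: final G1 returns to the first vertex.

**Shape 4** — `<line>` line segment, stroke `#000000` → cut (S814, F831). Machine vertices: (14.45,124.15) → (84.39,27.07). Open path.

**Shape 5** — `<path>` closed polygon, stroke `#ff8800` → score (S544, F1324). Machine vertices: (158.02,85.61) → (97.42,25.05) → (170.91,86.07) → (30.86,47.01) → (158.02,85.61). Closed: final G1 returns to the first vertex.

G21
G90
G0 X88.88 Y30.02
M4 S814
G1 X83.69 Y20.49 F831
G1 X120.04 Y33.16
G1 X184.72 Y97.04
G1 X100.55 Y29.59
M5
G0 X5.86 Y59.33
M4 S544
G1 X166.44 Y7.31 F1324
G1 X135.77 Y97.73
G1 X5.86 Y59.33
M5
G0 X163.97 Y76.57
M4 S544
G1 X157.91 Y115.54 F1324
G1 X194.69 Y101.31
G1 X163.97 Y76.57
M5
G0 X14.45 Y124.15
M4 S814
G1 X84.39 Y27.07 F831
M5
G0 X158.02 Y85.61
M4 S544
G1 X97.42 Y25.05 F1324
G1 X170.91 Y86.07
G1 X30.86 Y47.01
G1 X158.02 Y85.61
M5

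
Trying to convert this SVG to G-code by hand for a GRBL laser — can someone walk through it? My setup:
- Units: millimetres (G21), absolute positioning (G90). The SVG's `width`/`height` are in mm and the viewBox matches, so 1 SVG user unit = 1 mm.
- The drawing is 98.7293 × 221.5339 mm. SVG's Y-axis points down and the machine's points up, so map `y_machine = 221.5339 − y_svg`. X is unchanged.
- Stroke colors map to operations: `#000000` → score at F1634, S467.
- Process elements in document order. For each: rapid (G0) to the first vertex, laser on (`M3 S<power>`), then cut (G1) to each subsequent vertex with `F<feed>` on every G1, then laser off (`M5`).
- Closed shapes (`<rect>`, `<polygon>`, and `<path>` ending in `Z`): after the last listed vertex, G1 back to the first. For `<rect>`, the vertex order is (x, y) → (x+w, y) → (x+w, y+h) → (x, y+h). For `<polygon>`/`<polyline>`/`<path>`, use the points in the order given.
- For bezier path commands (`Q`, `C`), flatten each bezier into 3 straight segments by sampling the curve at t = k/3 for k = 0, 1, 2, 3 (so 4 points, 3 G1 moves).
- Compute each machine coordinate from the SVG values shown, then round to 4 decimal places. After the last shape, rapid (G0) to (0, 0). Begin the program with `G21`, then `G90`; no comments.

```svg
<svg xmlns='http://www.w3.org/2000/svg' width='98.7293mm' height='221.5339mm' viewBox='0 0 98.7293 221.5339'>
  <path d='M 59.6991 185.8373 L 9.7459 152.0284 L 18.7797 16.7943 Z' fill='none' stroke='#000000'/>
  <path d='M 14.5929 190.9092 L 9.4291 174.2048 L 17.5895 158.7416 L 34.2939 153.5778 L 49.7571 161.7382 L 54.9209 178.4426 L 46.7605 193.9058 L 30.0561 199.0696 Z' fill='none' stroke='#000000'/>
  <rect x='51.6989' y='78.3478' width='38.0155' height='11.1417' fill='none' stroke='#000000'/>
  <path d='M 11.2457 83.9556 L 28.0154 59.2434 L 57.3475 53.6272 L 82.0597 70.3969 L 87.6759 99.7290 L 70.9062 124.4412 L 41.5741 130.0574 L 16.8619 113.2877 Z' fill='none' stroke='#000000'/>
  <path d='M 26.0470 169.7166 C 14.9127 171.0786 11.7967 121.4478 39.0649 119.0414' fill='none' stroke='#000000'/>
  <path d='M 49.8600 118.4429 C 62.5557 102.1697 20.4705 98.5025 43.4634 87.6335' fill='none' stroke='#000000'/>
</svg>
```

viewBox `0 0 98.7293 221.5339` with mm width/height → 1 unit = 1 mm. Flip: y_m = 221.5339 − y_svg.

**Shape 1** — `<path>` closed polygon, stroke `#000000` → score (S467, F1634). Machine vertices: (59.6991,35.6966) → (9.7459,69.5055) → (18.7797,204.7396) → (59.6991,35.6966). Closed: final G1 returns to the first vertex.

**Shape 2** — `<path>` regular polygon, stroke `#000000` → score (S467, F1634). Machine vertices: (14.5929,30.6247) → (9.4291,47.3291) → (17.5895,62.7923) → (34.2939,67.9561) → (49.7571,59.7957) → (54.9209,43.0913) → (46.7605,27.6281) → (30.0561,22.4643) → (14.5929,30.6247). Closed: final G1 returns to the first vertex.

**Shape 3** — `<rect>` rectangle, stroke `#000000` → score (S467, F1634). Machine vertices: (51.6989,143.1861) → (89.7144,143.1861) → (89.7144,132.0444) → (51.6989,132.0444) → (51.6989,143.1861). Closed: final G1 returns to the first vertex.

**Shape 4** — `<path>` regular polygon, stroke `#000000` → score (S467, F1634). Machine vertices: (11.2457,137.5783) → (28.0154,162.2905) → (57.3475,167.9067) → (82.0597,151.1370) → (87.6759,121.8049) → (70.9062,97.0927) → (41.5741,91.4765) → (16.8619,108.2462) → (11.2457,137.5783). Closed: final G1 returns to the first vertex.

**Shape 5** — `<path>` cubic bezier, stroke `#000000` → score (S467, F1634). Control points (SVG): P0=(26.0470,169.7166), P1=(14.9127,171.0786), P2=(11.7967,121.4478), P3=(39.0649,119.0414); sampled at t=k/3. Machine vertices: (26.0470,51.8173) → (18.4138,63.8152) → (21.0964,87.9823) → (39.0649,102.4925). Open path.

**Shape 6** — `<path>` cubic bezier, stroke `#000000` → score (S467, F1634). Control points (SVG): P0=(49.8600,118.4429), P1=(62.5557,102.1697), P2=(20.4705,98.5025), P3=(43.4634,87.6335); sampled at t=k/3. Machine vertices: (49.8600,103.0910) → (48.7346,115.8958) → (37.7240,124.6984) → (43.4634,133.9004). Open path.

G21
G90
G0 X59.6991 Y35.6966
M3 S467
G1 X9.7459 Y69.5055 F1634
G1 X18.7797 Y204.7396 F1634
G1 X59.6991 Y35.6966 F1634
M5
G0 X14.5929 Y30.6247
M3 S467
G1 X9.4291 Y47.3291 F1634
G1 X17.5895 Y62.7923 F1634
G1 X34.2939 Y67.9561 F1634
G1 X49.7571 Y59.7957 F1634
G1 X54.9209 Y43.0913 F1634
G1 X46.7605 Y27.6281 F1634
G1 X30.0561 Y22.4643 F1634
G1 X14.5929 Y30.6247 F1634
M5
G0 X51.6989 Y143.1861
M3 S467
G1 X89.7144 Y143.1861 F1634
G1 X89.7144 Y132.0444 F1634
G1 X51.6989 Y132.0444 F1634
G1 X51.6989 Y143.1861 F1634
M5
G0 X11.2457 Y137.5783
M3 S467
G1 X28.0154 Y162.2905 F1634
G1 X57.3475 Y167.9067 F1634
G1 X82.0597 Y151.1370 F1634
G1 X87.6759 Y121.8049 F1634
G1 X70.9062 Y97.0927 F1634
G1 X41.5741 Y91.4765 F1634
G1 X16.8619 Y108.2462 F1634
G1 X11.2457 Y137.5783 F1634
M5
G0 X26.0470 Y51.8173
M3 S467
G1 X18.4138 Y63.8152 F1634
G1 X21.0964 Y87.9823 F1634
G1 X39.0649 Y102.4925 F1634
M5
G0 X49.8600 Y103.0910
M3 S467
G1 X48.7346 Y115.8958 F1634
G1 X37.7240 Y124.6984 F1634
G1 X43.4634 Y133.9004 F1634
M5
G0 X0.0000 Y0.0000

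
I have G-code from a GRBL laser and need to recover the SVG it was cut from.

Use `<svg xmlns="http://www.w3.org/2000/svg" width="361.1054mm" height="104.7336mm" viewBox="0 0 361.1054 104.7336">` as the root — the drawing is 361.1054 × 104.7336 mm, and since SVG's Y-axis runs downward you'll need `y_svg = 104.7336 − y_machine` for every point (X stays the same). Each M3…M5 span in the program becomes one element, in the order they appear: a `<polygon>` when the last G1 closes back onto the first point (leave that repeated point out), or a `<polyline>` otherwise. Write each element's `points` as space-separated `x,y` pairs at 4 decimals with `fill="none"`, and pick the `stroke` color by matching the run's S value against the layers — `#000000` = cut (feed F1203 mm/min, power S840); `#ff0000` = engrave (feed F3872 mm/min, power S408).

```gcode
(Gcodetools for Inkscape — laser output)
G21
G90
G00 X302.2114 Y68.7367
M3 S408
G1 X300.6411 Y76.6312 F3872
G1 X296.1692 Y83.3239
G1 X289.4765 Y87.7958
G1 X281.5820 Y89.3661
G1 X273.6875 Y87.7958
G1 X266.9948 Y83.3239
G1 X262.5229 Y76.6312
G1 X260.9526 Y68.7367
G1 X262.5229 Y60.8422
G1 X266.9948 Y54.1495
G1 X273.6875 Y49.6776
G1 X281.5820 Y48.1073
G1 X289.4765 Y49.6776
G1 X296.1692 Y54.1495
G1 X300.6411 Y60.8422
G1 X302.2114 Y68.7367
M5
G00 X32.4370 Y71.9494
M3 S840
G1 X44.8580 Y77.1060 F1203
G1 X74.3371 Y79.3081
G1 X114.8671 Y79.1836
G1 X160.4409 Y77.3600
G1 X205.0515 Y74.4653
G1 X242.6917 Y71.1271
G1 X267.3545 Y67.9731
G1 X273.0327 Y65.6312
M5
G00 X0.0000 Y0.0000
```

Each laser-on run becomes one SVG element. Flip Y back into SVG space with y_svg = 104.7336 − y_machine.

Run 1: the run's S408 means `#ff0000` (engrave). The run returns to its start, so emit a `<polygon>` with points (Y-flipped): 302.2114,35.9969 300.6411,28.1024 296.1692,21.4097 289.4765,16.9378 281.5820,15.3675 273.6875,16.9378 266.9948,21.4097 262.5229,28.1024 260.9526,35.9969 262.5229,43.8914 266.9948,50.5841 273.6875,55.0560 281.5820,56.6263 289.4765,55.0560 296.1692,50.5841 300.6411,43.8914.

Run 2: power S840 maps to stroke `#000000` (cut). The run is open, so emit a `<polyline>` with points (Y-flipped): 32.4370,32.7842 44.8580,27.6276 74.3371,25.4255 114.8671,25.5500 160.4409,27.3736 205.0515,30.2683 242.6917,33.6065 267.3545,36.7605 273.0327,39.1024.

<svg xmlns="http://www.w3.org/2000/svg" width="361.1054mm" height="104.7336mm" viewBox="0 0 361.1054 104.7336">
  <polygon points="302.2114,35.9969 300.6411,28.1024 296.1692,21.4097 289.4765,16.9378 281.5820,15.3675 273.6875,16.9378 266.9948,21.4097 262.5229,28.1024 260.9526,35.9969 262.5229,43.8914 266.9948,50.5841 273.6875,55.0560 281.5820,56.6263 289.4765,55.0560 296.1692,50.5841 300.6411,43.8914" fill="none" stroke="#ff0000"/>
  <polyline points="32.4370,32.7842 44.8580,27.6276 74.3371,25.4255 114.8671,25.5500 160.4409,27.3736 205.0515,30.2683 242.6917,33.6065 267.3545,36.7605 273.0327,39.1024" fill="none" stroke="#000000"/>
</svg>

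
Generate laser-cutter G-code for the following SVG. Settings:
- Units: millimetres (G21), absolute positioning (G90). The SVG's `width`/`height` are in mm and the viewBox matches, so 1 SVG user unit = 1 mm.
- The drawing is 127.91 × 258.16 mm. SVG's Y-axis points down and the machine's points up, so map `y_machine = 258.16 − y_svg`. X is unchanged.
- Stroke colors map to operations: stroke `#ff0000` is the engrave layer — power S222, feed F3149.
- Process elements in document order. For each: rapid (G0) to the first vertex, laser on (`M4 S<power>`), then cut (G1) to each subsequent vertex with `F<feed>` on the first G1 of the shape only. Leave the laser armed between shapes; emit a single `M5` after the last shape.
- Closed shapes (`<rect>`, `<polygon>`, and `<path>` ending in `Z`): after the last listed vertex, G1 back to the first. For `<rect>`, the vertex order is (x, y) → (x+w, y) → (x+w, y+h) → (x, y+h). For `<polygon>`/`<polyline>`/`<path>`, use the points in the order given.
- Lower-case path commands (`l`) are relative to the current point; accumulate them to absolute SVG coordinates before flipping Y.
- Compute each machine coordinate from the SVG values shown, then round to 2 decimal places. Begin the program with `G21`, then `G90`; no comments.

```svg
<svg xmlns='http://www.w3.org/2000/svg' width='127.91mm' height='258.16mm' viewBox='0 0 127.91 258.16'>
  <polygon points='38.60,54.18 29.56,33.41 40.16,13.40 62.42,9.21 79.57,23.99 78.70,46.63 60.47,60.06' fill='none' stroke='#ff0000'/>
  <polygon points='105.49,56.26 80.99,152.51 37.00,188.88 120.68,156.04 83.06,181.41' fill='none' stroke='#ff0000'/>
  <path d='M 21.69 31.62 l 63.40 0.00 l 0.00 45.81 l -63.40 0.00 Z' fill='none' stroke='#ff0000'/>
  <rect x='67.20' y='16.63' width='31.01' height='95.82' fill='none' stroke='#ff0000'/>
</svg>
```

1 u = 1 mm; y_m = 258.16 − y.

[1] `<polygon>` regular polygon, #ff0000→engrave S222 F3149: (38.60,203.98) → (29.56,224.75) → (40.16,244.76) → (62.42,248.95) → (79.57,234.17) → (78.70,211.53) → (60.47,198.10) → (38.60,203.98) (closed)

[2] `<polygon>` closed polygon, #ff0000→engrave S222 F3149: (105.49,201.90) → (80.99,105.65) → (37.00,69.28) → (120.68,102.12) → (83.06,76.75) → (105.49,201.90) (closed)

[3] `<path>` rectangle, #ff0000→engrave S222 F3149: (21.69,226.54) → (85.09,226.54) → (85.09,180.73) → (21.69,180.73) → (21.69,226.54) (closed)

[4] `<rect>` rectangle, #ff0000→engrave S222 F3149: (67.20,241.53) → (98.21,241.53) → (98.21,145.71) → (67.20,145.71) → (67.20,241.53) (closed)

G21
G90
G0 X38.60 Y203.98
M4 S222
G1 X29.56 Y224.75 F3149
G1 X40.16 Y244.76
G1 X62.42 Y248.95
G1 X79.57 Y234.17
G1 X78.70 Y211.53
G1 X60.47 Y198.10
G1 X38.60 Y203.98
G0 X105.49 Y201.90
M4 S222
G1 X80.99 Y105.65 F3149
G1 X37.00 Y69.28
G1 X120.68 Y102.12
G1 X83.06 Y76.75
G1 X105.49 Y201.90
G0 X21.69 Y226.54
M4 S222
G1 X85.09 Y226.54 F3149
G1 X85.09 Y180.73
G1 X21.69 Y180.73
G1 X21.69 Y226.54
G0 X67.20 Y241.53
M4 S222
G1 X98.21 Y241.53 F3149
G1 X98.21 Y145.71
G1 X67.20 Y145.71
G1 X67.20 Y241.53
M5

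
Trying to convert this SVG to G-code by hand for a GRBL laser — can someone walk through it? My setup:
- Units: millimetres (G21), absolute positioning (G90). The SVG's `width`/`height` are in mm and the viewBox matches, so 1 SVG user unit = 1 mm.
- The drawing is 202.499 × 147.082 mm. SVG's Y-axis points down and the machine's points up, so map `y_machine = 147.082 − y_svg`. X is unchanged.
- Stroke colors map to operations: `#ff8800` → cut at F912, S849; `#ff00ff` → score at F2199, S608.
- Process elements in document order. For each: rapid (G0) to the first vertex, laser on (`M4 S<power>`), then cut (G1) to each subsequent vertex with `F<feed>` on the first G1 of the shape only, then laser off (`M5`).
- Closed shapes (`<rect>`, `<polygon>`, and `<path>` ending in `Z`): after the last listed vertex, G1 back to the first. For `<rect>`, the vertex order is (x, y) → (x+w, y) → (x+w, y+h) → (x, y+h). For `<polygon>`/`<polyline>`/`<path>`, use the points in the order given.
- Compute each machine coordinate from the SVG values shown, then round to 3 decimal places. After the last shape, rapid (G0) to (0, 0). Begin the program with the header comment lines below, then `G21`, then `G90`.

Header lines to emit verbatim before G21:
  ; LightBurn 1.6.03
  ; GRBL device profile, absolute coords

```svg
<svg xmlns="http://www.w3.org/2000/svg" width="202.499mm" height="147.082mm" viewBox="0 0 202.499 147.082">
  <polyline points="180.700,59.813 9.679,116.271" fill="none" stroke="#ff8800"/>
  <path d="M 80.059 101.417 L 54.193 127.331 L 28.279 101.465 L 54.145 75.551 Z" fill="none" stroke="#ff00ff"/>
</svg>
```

; LightBurn 1.6.03
; GRBL device profile, absolute coords
G21
G90
G0 X180.700 Y87.269
M4 S849
G1 X9.679 Y30.811 F912
M5
G0 X80.059 Y45.665
M4 S608
G1 X54.193 Y19.751 F2199
G1 X28.279 Y45.617
G1 X54.145 Y71.531
G1 X80.059 Y45.665
M5
G0 X0.000 Y0.000

Since the viewBox matches the mm dimensions, user units are millimetres directly. The only transform is the Y-flip y_m = 147.082 − y_svg.

Shape 1 is a line segment drawn with `<polyline>`. Its stroke #ff8800 means cut at S849, F912. After flipping Y the toolpath is (180.700,87.269) → (9.679,30.811).

Shape 2 is a regular polygon drawn with `<path>`. Its stroke #ff00ff means score at S608, F2199. After flipping Y the toolpath is (80.059,45.665) → (54.193,19.751) → (28.279,45.617) → (54.145,71.531) → (80.059,45.665), returning to the start.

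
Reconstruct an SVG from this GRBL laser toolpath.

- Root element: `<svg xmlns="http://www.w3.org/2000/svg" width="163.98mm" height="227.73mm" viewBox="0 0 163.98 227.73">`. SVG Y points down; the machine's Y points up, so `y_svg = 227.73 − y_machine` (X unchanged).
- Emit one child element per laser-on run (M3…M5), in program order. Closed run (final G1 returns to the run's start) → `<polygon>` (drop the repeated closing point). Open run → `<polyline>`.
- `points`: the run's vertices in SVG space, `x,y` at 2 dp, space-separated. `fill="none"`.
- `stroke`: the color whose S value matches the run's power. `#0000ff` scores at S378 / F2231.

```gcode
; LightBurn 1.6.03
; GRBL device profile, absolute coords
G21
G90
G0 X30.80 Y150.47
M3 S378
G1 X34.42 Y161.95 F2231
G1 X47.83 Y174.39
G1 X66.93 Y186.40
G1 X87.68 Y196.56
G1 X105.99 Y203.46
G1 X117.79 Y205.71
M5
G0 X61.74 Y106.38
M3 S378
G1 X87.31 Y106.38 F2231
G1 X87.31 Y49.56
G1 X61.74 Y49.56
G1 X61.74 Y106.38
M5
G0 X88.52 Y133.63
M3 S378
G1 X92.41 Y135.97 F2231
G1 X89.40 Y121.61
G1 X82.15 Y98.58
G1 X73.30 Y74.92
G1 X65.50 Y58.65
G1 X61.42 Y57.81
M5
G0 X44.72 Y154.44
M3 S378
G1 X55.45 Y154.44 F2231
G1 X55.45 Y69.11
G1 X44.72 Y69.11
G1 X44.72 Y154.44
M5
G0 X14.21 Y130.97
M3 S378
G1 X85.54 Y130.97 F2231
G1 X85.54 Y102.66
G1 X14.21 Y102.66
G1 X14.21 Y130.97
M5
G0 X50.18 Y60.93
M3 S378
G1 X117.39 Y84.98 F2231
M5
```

<svg xmlns="http://www.w3.org/2000/svg" width="163.98mm" height="227.73mm" viewBox="0 0 163.98 227.73">
  <polyline points="30.80,77.26 34.42,65.78 47.83,53.34 66.93,41.33 87.68,31.17 105.99,24.27 117.79,22.02" fill="none" stroke="#0000ff"/>
  <polygon points="61.74,121.35 87.31,121.35 87.31,178.17 61.74,178.17" fill="none" stroke="#0000ff"/>
  <polyline points="88.52,94.10 92.41,91.76 89.40,106.12 82.15,129.15 73.30,152.81 65.50,169.08 61.42,169.92" fill="none" stroke="#0000ff"/>
  <polygon points="44.72,73.29 55.45,73.29 55.45,158.62 44.72,158.62" fill="none" stroke="#0000ff"/>
  <polygon points="14.21,96.76 85.54,96.76 85.54,125.07 14.21,125.07" fill="none" stroke="#0000ff"/>
  <polyline points="50.18,166.80 117.39,142.75" fill="none" stroke="#0000ff"/>
</svg>

y_svg = 227.73 − y_m. Every run uses S378, so all elements get stroke `#0000ff` (score).

[1] open run; points: 30.80,77.26 34.42,65.78 47.83,53.34 66.93,41.33 87.68,31.17 105.99,24.27 117.79,22.02

[2] closed run; points: 61.74,121.35 87.31,121.35 87.31,178.17 61.74,178.17

[3] open run; points: 88.52,94.10 92.41,91.76 89.40,106.12 82.15,129.15 73.30,152.81 65.50,169.08 61.42,169.92

[4] closed run; points: 44.72,73.29 55.45,73.29 55.45,158.62 44.72,158.62

[5] closed run; points: 14.21,96.76 85.54,96.76 85.54,125.07 14.21,125.07

[6] open run; points: 50.18,166.80 117.39,142.75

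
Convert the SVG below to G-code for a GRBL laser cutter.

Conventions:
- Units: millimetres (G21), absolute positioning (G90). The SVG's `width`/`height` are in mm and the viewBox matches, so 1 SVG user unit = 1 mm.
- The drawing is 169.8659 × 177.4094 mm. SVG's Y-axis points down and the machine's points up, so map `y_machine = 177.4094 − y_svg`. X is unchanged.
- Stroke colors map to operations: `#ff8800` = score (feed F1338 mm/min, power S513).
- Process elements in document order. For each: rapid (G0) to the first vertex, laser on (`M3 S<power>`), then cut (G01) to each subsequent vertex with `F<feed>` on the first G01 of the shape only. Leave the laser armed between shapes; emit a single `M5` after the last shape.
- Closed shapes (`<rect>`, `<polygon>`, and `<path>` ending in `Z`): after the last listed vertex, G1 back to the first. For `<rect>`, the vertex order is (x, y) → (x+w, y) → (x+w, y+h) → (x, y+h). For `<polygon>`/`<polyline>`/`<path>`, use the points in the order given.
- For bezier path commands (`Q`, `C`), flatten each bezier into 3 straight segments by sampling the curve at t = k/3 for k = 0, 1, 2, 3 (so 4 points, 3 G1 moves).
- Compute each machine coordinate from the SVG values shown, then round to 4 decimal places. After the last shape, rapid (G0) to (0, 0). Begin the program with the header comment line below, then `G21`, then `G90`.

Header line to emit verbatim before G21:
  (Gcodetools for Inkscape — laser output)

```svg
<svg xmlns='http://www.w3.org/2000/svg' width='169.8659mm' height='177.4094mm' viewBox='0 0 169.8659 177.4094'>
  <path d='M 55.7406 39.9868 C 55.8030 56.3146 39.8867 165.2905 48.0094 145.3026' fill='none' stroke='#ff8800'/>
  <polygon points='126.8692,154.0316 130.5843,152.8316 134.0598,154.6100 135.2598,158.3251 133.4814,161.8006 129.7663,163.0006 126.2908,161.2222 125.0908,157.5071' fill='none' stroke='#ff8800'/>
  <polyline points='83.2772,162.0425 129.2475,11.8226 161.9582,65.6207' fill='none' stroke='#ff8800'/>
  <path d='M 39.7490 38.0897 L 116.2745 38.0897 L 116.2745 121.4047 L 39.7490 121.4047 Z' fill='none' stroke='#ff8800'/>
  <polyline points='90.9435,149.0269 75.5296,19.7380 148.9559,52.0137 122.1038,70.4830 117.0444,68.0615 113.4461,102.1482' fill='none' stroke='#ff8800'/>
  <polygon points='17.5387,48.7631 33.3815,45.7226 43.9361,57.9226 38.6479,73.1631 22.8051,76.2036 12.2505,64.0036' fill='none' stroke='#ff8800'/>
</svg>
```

(Gcodetools for Inkscape — laser output)
G21
G90
G0 X55.7406 Y137.4226
M3 S513
G01 X51.9589 Y98.4199 F1338
G01 X46.4176 Y46.8990
G01 X48.0094 Y32.1068
G0 X126.8692 Y23.3778
M3 S513
G01 X130.5843 Y24.5778 F1338
G01 X134.0598 Y22.7994
G01 X135.2598 Y19.0843
G01 X133.4814 Y15.6088
G01 X129.7663 Y14.4088
G01 X126.2908 Y16.1872
G01 X125.0908 Y19.9023
G01 X126.8692 Y23.3778
G0 X83.2772 Y15.3669
M3 S513
G01 X129.2475 Y165.5868 F1338
G01 X161.9582 Y111.7887
G0 X39.7490 Y139.3197
M3 S513
G01 X116.2745 Y139.3197 F1338
G01 X116.2745 Y56.0047
G01 X39.7490 Y56.0047
G01 X39.7490 Y139.3197
G0 X90.9435 Y28.3825
M3 S513
G01 X75.5296 Y157.6714 F1338
G01 X148.9559 Y125.3957
G01 X122.1038 Y106.9264
G01 X117.0444 Y109.3479
G01 X113.4461 Y75.2612
G0 X17.5387 Y128.6463
M3 S513
G01 X33.3815 Y131.6868 F1338
G01 X43.9361 Y119.4868
G01 X38.6479 Y104.2463
G01 X22.8051 Y101.2058
G01 X12.2505 Y113.4058
G01 X17.5387 Y128.6463
M5
G0 X0.0000 Y0.0000

viewBox `0 0 169.8659 177.4094` with mm width/height → 1 unit = 1 mm. Flip: y_m = 177.4094 − y_svg.

**Shape 1** — `<path>` cubic bezier, stroke `#ff8800` → score (S513, F1338). Control points (SVG): P0=(55.7406,39.9868), P1=(55.8030,56.3146), P2=(39.8867,165.2905), P3=(48.0094,145.3026); sampled at t=k/3. Machine vertices: (55.7406,137.4226) → (51.9589,98.4199) → (46.4176,46.8990) → (48.0094,32.1068). Open path.

**Shape 2** — `<polygon>` regular polygon, stroke `#ff8800` → score (S513, F1338). Machine vertices: (126.8692,23.3778) → (130.5843,24.5778) → (134.0598,22.7994) → (135.2598,19.0843) → (133.4814,15.6088) → (129.7663,14.4088) → (126.2908,16.1872) → (125.0908,19.9023) → (126.8692,23.3778). Closed: final G1 returns to the first vertex.

**Shape 3** — `<polyline>` open polyline, stroke `#ff8800` → score (S513, F1338). Machine vertices: (83.2772,15.3669) → (129.2475,165.5868) → (161.9582,111.7887). Open path.

**Shape 4** — `<path>` rectangle, stroke `#ff8800` → score (S513, F1338). Machine vertices: (39.7490,139.3197) → (116.2745,139.3197) → (116.2745,56.0047) → (39.7490,56.0047) → (39.7490,139.3197). Closed: final G1 returns to the first vertex.

**Shape 5** — `<polyline>` open polyline, stroke `#ff8800` → score (S513, F1338). Machine vertices: (90.9435,28.3825) → (75.5296,157.6714) → (148.9559,125.3957) → (122.1038,106.9264) → (117.0444,109.3479) → (113.4461,75.2612). Open path.

**Shape 6** — `<polygon>` regular polygon, stroke `#ff8800` → score (S513, F1338). Machine vertices: (17.5387,128.6463) → (33.3815,131.6868) → (43.9361,119.4868) → (38.6479,104.2463) → (22.8051,101.2058) → (12.2505,113.4058) → (17.5387,128.6463). Closed: final G1 returns to the first vertex.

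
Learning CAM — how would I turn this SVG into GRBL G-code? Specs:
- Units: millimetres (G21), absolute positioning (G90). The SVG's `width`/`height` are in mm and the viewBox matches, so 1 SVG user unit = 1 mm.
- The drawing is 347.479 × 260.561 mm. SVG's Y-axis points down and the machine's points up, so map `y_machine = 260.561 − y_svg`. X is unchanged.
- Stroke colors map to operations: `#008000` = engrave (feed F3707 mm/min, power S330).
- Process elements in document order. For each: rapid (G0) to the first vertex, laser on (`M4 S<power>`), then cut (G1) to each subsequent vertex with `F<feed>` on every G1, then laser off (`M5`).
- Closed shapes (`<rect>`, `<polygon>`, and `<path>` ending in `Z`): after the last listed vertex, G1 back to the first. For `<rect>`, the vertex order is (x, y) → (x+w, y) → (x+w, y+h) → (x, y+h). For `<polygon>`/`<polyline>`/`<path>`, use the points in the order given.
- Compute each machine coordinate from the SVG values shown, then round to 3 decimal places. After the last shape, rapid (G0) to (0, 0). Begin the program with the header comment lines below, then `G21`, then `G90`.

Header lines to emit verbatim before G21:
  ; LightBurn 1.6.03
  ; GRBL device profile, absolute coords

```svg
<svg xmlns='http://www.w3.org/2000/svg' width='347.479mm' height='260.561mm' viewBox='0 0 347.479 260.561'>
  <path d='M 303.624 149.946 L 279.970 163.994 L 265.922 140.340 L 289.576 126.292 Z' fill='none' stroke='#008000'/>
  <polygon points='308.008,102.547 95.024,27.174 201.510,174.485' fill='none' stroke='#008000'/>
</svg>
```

; LightBurn 1.6.03
; GRBL device profile, absolute coords
G21
G90
G0 X303.624 Y110.615
M4 S330
G1 X279.970 Y96.567 F3707
G1 X265.922 Y120.221 F3707
G1 X289.576 Y134.269 F3707
G1 X303.624 Y110.615 F3707
M5
G0 X308.008 Y158.014
M4 S330
G1 X95.024 Y233.387 F3707
G1 X201.510 Y86.076 F3707
G1 X308.008 Y158.014 F3707
M5
G0 X0.000 Y0.000

1 u = 1 mm; y_m = 260.561 − y.

[1] `<path>` regular polygon, #008000→engrave S330 F3707: (303.624,110.615) → (279.970,96.567) → (265.922,120.221) → (289.576,134.269) → (303.624,110.615) (closed)

[2] `<polygon>` closed polygon, #008000→engrave S330 F3707: (308.008,158.014) → (95.024,233.387) → (201.510,86.076) → (308.008,158.014) (closed)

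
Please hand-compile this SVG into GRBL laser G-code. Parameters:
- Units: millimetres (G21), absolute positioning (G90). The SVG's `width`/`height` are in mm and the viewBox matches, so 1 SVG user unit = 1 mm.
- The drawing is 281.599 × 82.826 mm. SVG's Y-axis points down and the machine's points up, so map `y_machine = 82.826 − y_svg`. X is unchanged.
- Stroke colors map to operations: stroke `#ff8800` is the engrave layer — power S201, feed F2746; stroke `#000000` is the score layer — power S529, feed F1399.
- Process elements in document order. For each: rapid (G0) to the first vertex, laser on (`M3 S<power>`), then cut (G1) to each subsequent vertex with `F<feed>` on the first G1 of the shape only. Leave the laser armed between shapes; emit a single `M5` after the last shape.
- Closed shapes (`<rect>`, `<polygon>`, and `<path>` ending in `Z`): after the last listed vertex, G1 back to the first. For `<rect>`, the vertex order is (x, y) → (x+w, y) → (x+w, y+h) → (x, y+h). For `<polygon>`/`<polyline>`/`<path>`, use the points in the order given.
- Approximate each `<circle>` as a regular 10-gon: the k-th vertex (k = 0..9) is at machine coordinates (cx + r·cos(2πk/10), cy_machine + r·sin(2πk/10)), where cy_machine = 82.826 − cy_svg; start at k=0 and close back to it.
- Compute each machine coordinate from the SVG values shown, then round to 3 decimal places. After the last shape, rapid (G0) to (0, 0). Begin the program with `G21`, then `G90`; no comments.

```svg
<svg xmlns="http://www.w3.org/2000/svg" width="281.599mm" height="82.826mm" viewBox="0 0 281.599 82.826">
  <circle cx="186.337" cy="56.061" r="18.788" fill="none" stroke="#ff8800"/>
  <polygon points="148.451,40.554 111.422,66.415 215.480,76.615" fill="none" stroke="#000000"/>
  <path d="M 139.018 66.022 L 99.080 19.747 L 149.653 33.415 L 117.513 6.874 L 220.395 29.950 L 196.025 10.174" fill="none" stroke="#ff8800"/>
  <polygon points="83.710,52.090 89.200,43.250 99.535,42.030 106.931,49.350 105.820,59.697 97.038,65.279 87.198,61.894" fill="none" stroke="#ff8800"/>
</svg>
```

G21
G90
G0 X205.125 Y26.765
M3 S201
G1 X201.537 Y37.808 F2746
G1 X192.143 Y44.633
G1 X180.531 Y44.633
G1 X171.137 Y37.808
G1 X167.549 Y26.765
G1 X171.137 Y15.722
G1 X180.531 Y8.897
G1 X192.143 Y8.897
G1 X201.537 Y15.722
G1 X205.125 Y26.765
G0 X148.451 Y42.272
M3 S529
G1 X111.422 Y16.411 F1399
G1 X215.480 Y6.211
G1 X148.451 Y42.272
G0 X139.018 Y16.804
M3 S201
G1 X99.080 Y63.079 F2746
G1 X149.653 Y49.411
G1 X117.513 Y75.952
G1 X220.395 Y52.876
G1 X196.025 Y72.652
G0 X83.710 Y30.736
M3 S201
G1 X89.200 Y39.576 F2746
G1 X99.535 Y40.796
G1 X106.931 Y33.476
G1 X105.820 Y23.129
G1 X97.038 Y17.547
G1 X87.198 Y20.932
G1 X83.710 Y30.736
M5
G0 X0.000 Y0.000

viewBox `0 0 281.599 82.826` with mm width/height → 1 unit = 1 mm. Flip: y_m = 82.826 − y_svg.

**Shape 1** — `<circle>` circle, stroke `#ff8800` → engrave (S201, F2746). Machine vertices: (205.125,26.765) → (201.537,37.808) → (192.143,44.633) → (180.531,44.633) → (171.137,37.808) → (167.549,26.765) → (171.137,15.722) → (180.531,8.897) → (192.143,8.897) → (201.537,15.722) → (205.125,26.765). Closed: final G1 returns to the first vertex.

**Shape 2** — `<polygon>` closed polygon, stroke `#000000` → score (S529, F1399). Machine vertices: (148.451,42.272) → (111.422,16.411) → (215.480,6.211) → (148.451,42.272). Closed: final G1 returns to the first vertex.

**Shape 3** — `<path>` open polyline, stroke `#ff8800` → engrave (S201, F2746). Machine vertices: (139.018,16.804) → (99.080,63.079) → (149.653,49.411) → (117.513,75.952) → (220.395,52.876) → (196.025,72.652). Open path.

**Shape 4** — `<polygon>` regular polygon, stroke `#ff8800` → engrave (S201, F2746). Machine vertices: (83.710,30.736) → (89.200,39.576) → (99.535,40.796) → (106.931,33.476) → (105.820,23.129) → (97.038,17.547) → (87.198,20.932) → (83.710,30.736). Closed: final G1 returns to the first vertex.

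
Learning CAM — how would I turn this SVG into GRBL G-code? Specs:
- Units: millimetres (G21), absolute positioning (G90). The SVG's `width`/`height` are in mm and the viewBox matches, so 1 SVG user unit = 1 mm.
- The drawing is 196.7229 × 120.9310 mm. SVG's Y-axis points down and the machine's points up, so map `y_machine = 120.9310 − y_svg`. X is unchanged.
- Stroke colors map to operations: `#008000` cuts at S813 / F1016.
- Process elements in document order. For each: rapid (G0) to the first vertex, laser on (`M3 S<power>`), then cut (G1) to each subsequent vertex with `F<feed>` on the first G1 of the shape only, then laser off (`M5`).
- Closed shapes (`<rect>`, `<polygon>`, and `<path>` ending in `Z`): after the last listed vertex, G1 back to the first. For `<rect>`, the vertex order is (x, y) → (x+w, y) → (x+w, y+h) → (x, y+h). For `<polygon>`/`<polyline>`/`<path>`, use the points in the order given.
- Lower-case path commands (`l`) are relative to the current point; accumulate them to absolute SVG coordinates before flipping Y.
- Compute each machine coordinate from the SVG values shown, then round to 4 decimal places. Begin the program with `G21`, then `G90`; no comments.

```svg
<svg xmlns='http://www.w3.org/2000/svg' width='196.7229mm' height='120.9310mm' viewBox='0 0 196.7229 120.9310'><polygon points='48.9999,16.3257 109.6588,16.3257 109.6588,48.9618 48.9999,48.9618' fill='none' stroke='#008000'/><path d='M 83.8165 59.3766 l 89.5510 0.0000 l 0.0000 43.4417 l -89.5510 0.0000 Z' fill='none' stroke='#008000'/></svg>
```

G21
G90
G0 X48.9999 Y104.6053
M3 S813
G1 X109.6588 Y104.6053 F1016
G1 X109.6588 Y71.9692
G1 X48.9999 Y71.9692
G1 X48.9999 Y104.6053
M5
G0 X83.8165 Y61.5544
M3 S813
G1 X173.3675 Y61.5544 F1016
G1 X173.3675 Y18.1127
G1 X83.8165 Y18.1127
G1 X83.8165 Y61.5544
M5

1 u = 1 mm; y_m = 120.9310 − y.

[1] `<polygon>` rectangle, #008000→cut S813 F1016: (48.9999,104.6053) → (109.6588,104.6053) → (109.6588,71.9692) → (48.9999,71.9692) → (48.9999,104.6053) (closed)

[2] `<path>` rectangle, #008000→cut S813 F1016: (83.8165,61.5544) → (173.3675,61.5544) → (173.3675,18.1127) → (83.8165,18.1127) → (83.8165,61.5544) (closed)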